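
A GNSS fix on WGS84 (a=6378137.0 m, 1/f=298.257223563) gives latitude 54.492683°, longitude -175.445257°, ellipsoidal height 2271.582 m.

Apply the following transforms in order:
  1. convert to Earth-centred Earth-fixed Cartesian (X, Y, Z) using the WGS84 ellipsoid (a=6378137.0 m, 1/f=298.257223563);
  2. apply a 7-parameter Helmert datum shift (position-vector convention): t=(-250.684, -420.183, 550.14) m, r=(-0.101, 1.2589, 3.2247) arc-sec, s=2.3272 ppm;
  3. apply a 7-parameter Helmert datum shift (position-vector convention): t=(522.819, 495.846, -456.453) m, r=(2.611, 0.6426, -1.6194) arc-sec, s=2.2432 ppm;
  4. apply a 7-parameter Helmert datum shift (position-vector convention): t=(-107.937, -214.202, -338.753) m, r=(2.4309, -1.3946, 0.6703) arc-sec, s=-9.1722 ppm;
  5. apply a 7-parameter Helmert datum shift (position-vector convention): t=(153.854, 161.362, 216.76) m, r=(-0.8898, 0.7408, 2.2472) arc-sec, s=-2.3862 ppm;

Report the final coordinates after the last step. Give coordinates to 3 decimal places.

X=-3701918.729 m, Y=-295094.740 m, Z=5170588.346 m

start: φ=54.492683°, λ=-175.445257°, h=2271.582 m
→ ECEF (a=6378137.000, f=1/298.257223563): X=-3702300.3928, Y=-294936.8856, Z=5170636.1840
→ Helmert 7p (PV): X=-3702523.5237, Y=-295413.1042, Z=5171221.0979
→ Helmert 7p (PV): X=-3701995.2190, Y=-294954.3120, Z=5170784.0404
→ Helmert 7p (PV): X=-3702103.2025, Y=-295238.7778, Z=5170369.3541
→ Helmert 7p (PV): X=-3701918.7287, Y=-295094.7404, Z=5170588.3463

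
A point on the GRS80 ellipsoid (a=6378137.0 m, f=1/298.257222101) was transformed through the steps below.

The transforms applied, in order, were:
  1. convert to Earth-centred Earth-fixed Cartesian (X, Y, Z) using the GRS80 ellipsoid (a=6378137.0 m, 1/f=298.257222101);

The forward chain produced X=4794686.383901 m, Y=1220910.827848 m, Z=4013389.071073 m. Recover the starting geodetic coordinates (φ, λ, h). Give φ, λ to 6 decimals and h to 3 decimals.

start: X=4794686.3839, Y=1220910.8278, Z=4013389.0711 m
→ geod (Bowring, a=6378137.000): φ=39.23610600°, λ=14.28609200°, h=1162.9410 m

φ=39.236106°, λ=14.286092°, h=1162.941 m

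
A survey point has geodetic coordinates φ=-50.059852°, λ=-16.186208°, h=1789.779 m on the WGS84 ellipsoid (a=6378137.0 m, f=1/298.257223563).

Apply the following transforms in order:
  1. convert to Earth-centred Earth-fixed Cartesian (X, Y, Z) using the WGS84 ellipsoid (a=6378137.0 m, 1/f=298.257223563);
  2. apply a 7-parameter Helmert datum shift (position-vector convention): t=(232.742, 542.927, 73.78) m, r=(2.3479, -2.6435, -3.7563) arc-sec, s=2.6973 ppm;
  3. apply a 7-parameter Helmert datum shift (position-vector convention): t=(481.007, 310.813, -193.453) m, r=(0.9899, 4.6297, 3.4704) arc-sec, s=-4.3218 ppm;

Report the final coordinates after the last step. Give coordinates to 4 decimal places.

X=3941894.2567 m, Y=-1143077.0857 m, Z=-4868606.0971 m

start: φ=-50.059852°, λ=-16.186208°, h=1789.779 m
→ ECEF (a=6378137.000, f=1/298.257223563): X=3941235.3832, Y=-1144006.0045, Z=-4868437.8651
→ Helmert 7p (PV): X=3941520.3166, Y=-1143482.5202, Z=-4868339.7277
→ Helmert 7p (PV): X=3941894.2567, Y=-1143077.0857, Z=-4868606.0971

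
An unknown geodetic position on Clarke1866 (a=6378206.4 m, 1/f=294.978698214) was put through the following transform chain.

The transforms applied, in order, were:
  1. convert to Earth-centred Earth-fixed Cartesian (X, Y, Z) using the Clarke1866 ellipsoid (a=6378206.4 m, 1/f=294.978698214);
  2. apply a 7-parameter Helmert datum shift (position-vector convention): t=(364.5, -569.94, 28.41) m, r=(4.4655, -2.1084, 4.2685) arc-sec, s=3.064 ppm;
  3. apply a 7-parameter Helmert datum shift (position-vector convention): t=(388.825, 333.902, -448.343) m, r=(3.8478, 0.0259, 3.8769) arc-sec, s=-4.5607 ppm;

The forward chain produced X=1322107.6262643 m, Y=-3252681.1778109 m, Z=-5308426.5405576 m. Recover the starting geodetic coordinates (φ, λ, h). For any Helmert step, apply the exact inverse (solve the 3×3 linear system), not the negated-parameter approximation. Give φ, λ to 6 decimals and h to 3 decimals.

start: X=1322107.6263, Y=-3252681.1778, Z=-5308426.5406 m
→ Helmert⁻¹: X=1321664.3503, Y=-3253153.7754, Z=-5307941.5533
→ Helmert⁻¹: X=1321174.2330, Y=-3252716.1228, Z=-5307896.7853
→ geod (Bowring, a=6378206.400): φ=-56.69701800°, λ=-67.89420600°, h=775.2210 m

φ=-56.697018°, λ=-67.894206°, h=775.221 m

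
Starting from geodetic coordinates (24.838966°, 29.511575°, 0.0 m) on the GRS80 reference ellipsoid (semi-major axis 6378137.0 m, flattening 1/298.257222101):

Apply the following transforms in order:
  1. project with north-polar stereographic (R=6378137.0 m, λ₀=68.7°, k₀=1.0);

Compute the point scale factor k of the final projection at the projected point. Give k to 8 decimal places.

start: φ=24.838966°, λ=29.511575°, h=0.000 m
→ into stereo (λ₀=68.7°): φ=24.83896600°, λ−λ₀=-39.18842500°
scale k = 1.40838192

1.40838192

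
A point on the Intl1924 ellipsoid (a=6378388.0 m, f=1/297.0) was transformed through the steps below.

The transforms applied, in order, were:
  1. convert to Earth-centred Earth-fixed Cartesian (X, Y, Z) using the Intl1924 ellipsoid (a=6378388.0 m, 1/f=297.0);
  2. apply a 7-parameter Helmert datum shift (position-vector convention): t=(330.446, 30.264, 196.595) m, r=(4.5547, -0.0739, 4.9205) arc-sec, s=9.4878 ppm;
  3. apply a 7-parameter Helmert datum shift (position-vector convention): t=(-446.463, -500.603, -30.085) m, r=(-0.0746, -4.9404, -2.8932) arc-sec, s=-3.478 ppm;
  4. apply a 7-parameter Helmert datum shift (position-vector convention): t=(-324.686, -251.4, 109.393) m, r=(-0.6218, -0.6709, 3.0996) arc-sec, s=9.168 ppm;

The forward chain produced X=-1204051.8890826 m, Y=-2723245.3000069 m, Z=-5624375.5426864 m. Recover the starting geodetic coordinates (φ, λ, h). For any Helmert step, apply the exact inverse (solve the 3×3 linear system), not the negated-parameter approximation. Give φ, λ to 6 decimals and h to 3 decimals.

φ=-62.268857°, λ=-113.853266°, h=2076.612 m

start: X=-1204051.8891, Y=-2723245.3000, Z=-5624375.5427 m
→ Helmert⁻¹: X=-1203775.3798, Y=-2722933.8911, Z=-5624437.6639
→ Helmert⁻¹: X=-1203429.6293, Y=-2722457.6026, Z=-5624399.3011
→ Helmert⁻¹: X=-1203815.6168, Y=-2722557.5178, Z=-5624481.9813
→ geod (Bowring, a=6378388.000): φ=-62.26885700°, λ=-113.85326600°, h=2076.6120 m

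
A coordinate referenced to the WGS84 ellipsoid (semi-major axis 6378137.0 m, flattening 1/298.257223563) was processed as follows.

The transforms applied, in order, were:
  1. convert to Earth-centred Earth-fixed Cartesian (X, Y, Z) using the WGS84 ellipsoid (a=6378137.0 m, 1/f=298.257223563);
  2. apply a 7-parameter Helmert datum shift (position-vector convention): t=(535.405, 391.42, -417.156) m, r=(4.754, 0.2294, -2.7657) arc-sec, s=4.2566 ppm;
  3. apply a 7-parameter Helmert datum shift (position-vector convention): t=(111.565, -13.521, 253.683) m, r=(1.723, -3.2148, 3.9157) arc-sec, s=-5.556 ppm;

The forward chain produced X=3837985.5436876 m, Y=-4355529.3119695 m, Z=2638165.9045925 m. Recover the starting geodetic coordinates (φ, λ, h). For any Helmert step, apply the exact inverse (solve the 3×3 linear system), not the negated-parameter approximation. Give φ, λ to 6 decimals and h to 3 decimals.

start: X=3837985.5437, Y=-4355529.3120, Z=2638165.9046 m
→ Helmert⁻¹: X=3837853.7300, Y=-4355590.8123, Z=2637903.4457
→ Helmert⁻¹: X=3837357.4622, Y=-4355851.4272, Z=2638414.0330
→ geod (Bowring, a=6378137.000): φ=24.58714400°, λ=-48.62104200°, h=2057.5510 m

φ=24.587144°, λ=-48.621042°, h=2057.551 m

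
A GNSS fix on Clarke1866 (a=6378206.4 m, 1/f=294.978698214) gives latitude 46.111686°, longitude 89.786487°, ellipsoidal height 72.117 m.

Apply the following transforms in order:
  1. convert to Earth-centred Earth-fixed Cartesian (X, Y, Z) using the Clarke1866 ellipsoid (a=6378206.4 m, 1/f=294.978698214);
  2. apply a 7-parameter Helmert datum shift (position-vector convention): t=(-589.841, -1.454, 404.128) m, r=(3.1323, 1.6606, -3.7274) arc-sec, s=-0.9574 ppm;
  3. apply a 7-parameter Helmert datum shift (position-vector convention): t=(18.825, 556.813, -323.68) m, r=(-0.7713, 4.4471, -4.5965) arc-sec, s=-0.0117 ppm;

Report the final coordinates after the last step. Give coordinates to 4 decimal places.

X=16249.9236 m, Y=4430032.9399 m, Z=4573836.9226 m

start: φ=46.111686°, λ=89.786487°, h=72.117 m
→ ECEF (a=6378206.400, f=1/294.978698214): X=16506.7596, Y=4429534.8801, Z=4573710.6829
→ Helmert 7p (PV): X=16033.7707, Y=4429459.4315, Z=4574177.5652
→ Helmert 7p (PV): X=16249.9236, Y=4430032.9399, Z=4573836.9226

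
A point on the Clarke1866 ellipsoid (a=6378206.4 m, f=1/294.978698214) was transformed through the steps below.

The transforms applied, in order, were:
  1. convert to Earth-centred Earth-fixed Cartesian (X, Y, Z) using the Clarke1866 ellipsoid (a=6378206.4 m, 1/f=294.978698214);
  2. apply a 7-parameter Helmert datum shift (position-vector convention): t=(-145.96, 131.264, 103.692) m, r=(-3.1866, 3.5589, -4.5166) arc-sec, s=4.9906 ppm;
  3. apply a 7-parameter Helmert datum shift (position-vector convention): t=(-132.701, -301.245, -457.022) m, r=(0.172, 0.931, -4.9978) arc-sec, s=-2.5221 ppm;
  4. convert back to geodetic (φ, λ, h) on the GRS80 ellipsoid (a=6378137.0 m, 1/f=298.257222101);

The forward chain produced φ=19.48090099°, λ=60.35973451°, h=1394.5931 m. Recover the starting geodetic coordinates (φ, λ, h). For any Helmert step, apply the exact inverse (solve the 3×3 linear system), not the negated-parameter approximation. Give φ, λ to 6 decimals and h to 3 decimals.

start: φ=19.480901°, λ=60.359735°, h=1394.593 m
→ ECEF (a=6378137.000, f=1/298.257222101): X=2975506.7572, Y=5229278.9556, Z=2114074.3166
→ Helmert⁻¹: X=2975510.7039, Y=5229667.2501, Z=2114545.7411
→ Helmert⁻¹: X=2975490.8171, Y=5229542.3743, Z=2114563.6276
→ geod (Bowring, a=6378206.400): φ=19.48574900°, λ=60.36110700°, h=1723.1910 m

φ=19.485749°, λ=60.361107°, h=1723.191 m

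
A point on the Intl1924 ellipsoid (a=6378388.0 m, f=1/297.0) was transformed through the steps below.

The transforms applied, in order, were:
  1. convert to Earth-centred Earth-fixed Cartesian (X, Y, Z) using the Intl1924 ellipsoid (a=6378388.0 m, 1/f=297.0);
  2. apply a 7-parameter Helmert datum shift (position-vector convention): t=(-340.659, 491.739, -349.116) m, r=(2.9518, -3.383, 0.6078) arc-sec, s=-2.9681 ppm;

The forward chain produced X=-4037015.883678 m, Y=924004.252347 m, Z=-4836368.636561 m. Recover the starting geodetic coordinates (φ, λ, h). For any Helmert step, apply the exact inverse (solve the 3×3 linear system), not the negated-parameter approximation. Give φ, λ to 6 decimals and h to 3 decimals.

φ=-49.617423°, λ=167.114625°, h=735.336 m

start: X=-4037015.8837, Y=924004.2523, Z=-4836368.6366 m
→ Helmert⁻¹: X=-4036763.8009, Y=923457.9431, Z=-4835980.8818
→ geod (Bowring, a=6378388.000): φ=-49.61742300°, λ=167.11462500°, h=735.3360 m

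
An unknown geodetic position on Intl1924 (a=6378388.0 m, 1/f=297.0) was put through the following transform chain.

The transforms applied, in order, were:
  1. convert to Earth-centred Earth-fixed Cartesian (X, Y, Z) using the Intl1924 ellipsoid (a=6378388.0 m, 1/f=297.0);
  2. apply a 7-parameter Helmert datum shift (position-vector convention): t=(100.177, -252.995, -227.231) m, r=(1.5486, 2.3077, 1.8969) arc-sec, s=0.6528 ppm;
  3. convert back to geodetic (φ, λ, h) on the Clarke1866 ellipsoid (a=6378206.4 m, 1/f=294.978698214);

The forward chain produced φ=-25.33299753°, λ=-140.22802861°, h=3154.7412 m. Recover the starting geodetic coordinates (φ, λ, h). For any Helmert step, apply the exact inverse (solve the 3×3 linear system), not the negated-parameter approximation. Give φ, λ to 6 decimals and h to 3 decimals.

φ=-25.330670°, λ=-140.230774°, h=2768.376 m

start: φ=-25.332998°, λ=-140.228029°, h=3154.741 m
→ ECEF (a=6378206.400, f=1/294.978698214): X=-4435786.7259, Y=-3692083.4036, Z=-2713655.7748
→ Helmert⁻¹: X=-4435887.6004, Y=-3691807.5763, Z=-2713448.6840
→ geod (Bowring, a=6378388.000): φ=-25.33067000°, λ=-140.23077400°, h=2768.3760 m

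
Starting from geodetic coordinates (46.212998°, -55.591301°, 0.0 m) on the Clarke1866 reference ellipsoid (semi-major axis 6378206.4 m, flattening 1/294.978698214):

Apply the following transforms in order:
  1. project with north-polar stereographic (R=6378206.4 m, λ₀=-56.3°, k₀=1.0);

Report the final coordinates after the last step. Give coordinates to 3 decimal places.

E=63407.055 m, N=-5125972.217 m

start: φ=46.212998°, λ=-55.591301°, h=0.000 m
→ stereo (R=6378206.4, λ₀=-56.3°): E=63407.0553, N=-5125972.2168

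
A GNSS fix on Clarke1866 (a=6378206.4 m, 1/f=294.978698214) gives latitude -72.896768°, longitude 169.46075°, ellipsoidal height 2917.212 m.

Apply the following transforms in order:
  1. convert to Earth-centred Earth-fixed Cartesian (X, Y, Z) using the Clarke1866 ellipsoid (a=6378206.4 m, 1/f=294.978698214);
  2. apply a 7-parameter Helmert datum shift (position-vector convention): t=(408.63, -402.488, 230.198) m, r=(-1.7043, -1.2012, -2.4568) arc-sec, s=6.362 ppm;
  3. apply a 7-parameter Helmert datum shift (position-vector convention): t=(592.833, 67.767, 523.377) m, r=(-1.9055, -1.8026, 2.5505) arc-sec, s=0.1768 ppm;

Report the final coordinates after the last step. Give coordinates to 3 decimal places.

start: φ=-72.896768°, λ=169.460750°, h=2917.212 m
→ ECEF (a=6378206.400, f=1/294.978698214): X=-1850720.2538, Y=344322.2620, Z=-6076471.4403
→ Helmert 7p (PV): X=-1850283.9098, Y=343893.8002, Z=-6076293.5237
→ Helmert 7p (PV): X=-1849642.5540, Y=343882.6153, Z=-6075790.5681

X=-1849642.554 m, Y=343882.615 m, Z=-6075790.568 m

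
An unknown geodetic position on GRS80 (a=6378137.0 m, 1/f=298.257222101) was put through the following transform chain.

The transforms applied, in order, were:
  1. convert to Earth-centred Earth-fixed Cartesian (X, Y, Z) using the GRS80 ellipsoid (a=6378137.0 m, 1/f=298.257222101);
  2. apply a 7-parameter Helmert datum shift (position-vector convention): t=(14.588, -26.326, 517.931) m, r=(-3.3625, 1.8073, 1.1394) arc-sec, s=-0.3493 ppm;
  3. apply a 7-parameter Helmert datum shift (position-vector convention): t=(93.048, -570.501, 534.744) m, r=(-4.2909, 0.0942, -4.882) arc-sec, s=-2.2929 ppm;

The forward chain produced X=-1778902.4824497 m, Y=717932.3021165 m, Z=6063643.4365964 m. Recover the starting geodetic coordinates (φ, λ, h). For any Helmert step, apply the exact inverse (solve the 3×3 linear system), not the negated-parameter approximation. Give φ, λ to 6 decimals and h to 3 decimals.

φ=72.549624°, λ=158.014473°, h=270.585 m

start: X=-1778902.4824, Y=717932.3021, Z=6063643.4366 m
→ Helmert⁻¹: X=-1779019.3805, Y=718336.2130, Z=6063136.7257
→ Helmert⁻¹: X=-1779083.7431, Y=718273.7856, Z=6062617.0332
→ geod (Bowring, a=6378137.000): φ=72.54962400°, λ=158.01447300°, h=270.5850 m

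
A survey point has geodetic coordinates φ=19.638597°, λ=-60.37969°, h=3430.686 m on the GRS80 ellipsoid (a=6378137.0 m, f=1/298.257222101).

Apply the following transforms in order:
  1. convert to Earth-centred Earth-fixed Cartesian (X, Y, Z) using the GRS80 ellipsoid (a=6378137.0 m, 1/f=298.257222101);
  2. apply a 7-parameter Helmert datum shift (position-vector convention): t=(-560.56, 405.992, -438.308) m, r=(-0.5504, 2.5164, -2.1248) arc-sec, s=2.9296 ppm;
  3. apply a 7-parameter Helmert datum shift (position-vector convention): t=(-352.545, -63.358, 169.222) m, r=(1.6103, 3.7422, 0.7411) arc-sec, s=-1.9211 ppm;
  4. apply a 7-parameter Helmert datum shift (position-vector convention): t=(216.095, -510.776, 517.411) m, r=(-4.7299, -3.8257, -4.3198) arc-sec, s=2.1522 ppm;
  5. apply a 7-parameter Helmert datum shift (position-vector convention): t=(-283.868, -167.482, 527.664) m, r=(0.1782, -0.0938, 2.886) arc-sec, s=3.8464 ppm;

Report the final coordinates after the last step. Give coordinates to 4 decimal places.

start: φ=19.638597°, λ=-60.379690°, h=3430.686 m
→ ECEF (a=6378137.000, f=1/298.257222101): X=2971743.8758, Y=-5226900.3103, Z=2131211.6175
→ Helmert 7p (PV): X=2971164.1782, Y=-5226534.5571, Z=2130757.2458
→ Helmert 7p (PV): X=2970863.3616, Y=-5226593.8338, Z=2130827.6663
→ Helmert 7p (PV): X=2970936.8682, Y=-5227129.2148, Z=2131524.6179
→ Helmert 7p (PV): X=2970736.5951, Y=-5227277.0753, Z=2132057.3157

X=2970736.5951 m, Y=-5227277.0753 m, Z=2132057.3157 m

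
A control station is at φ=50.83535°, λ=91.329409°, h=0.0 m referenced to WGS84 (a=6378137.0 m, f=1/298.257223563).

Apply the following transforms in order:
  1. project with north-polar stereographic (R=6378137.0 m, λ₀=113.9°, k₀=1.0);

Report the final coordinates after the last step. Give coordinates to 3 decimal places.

E=-1741732.104 m, N=-4190303.642 m

start: φ=50.835350°, λ=91.329409°, h=0.000 m
→ stereo (R=6378137.0, λ₀=113.9°): E=-1741732.1042, N=-4190303.6420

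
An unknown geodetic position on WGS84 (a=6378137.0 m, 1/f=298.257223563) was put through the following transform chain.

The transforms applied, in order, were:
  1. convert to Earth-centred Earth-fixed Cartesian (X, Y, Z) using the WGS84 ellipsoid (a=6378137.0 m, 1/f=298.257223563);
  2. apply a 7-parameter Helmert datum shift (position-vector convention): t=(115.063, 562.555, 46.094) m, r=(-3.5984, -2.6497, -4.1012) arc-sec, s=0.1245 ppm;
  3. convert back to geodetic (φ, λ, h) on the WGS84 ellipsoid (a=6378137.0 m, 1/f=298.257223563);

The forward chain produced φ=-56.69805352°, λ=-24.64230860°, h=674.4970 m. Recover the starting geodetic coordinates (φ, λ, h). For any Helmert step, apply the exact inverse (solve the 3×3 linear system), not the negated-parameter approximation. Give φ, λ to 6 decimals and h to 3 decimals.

φ=-56.698388°, λ=-24.649388°, h=783.987 m

start: φ=-56.698054°, λ=-24.642309°, h=674.497 m
→ ECEF (a=6378137.000, f=1/298.257223563): X=3190803.4410, Y=-1463714.8895, Z=-5308076.7265
→ Helmert⁻¹: X=3190648.9026, Y=-1464121.2178, Z=-5308188.6894
→ geod (Bowring, a=6378137.000): φ=-56.69838800°, λ=-24.64938800°, h=783.9870 m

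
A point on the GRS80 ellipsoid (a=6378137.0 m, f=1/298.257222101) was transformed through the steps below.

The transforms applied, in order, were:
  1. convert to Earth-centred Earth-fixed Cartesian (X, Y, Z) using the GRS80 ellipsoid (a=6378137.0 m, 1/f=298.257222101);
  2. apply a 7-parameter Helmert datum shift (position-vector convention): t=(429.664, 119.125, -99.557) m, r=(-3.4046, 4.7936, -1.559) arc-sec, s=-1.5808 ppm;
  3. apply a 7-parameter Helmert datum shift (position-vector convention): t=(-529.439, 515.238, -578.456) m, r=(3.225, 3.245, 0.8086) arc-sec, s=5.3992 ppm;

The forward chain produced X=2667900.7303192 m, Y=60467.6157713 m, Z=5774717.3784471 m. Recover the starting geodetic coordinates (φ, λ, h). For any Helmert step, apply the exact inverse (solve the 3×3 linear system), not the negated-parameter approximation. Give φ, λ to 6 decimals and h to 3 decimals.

φ=65.347885°, λ=1.284923°, h=1630.658 m

start: X=2667900.7303, Y=60467.6158, Z=5774717.3784 m
→ Helmert⁻¹: X=2668325.1391, Y=60031.8920, Z=5775305.6927
→ Helmert⁻¹: X=2667765.0179, Y=59837.6955, Z=5775477.3660
→ geod (Bowring, a=6378137.000): φ=65.34788500°, λ=1.28492300°, h=1630.6580 m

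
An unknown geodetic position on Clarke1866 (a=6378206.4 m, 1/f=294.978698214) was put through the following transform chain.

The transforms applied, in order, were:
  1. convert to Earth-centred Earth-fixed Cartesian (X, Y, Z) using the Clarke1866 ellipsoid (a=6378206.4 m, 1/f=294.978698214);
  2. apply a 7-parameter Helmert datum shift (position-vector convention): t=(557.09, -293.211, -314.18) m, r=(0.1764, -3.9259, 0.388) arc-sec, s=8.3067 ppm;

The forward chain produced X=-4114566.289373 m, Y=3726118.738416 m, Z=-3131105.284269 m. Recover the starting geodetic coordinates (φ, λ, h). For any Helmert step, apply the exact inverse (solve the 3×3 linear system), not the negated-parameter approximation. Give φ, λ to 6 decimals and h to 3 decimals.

start: X=-4114566.2894, Y=3726118.7384, Z=-3131105.2843 m
→ Helmert⁻¹: X=-4115141.7743, Y=3726386.0590, Z=-3130689.9601
→ geod (Bowring, a=6378206.400): φ=-29.58650900°, λ=137.83820200°, h=535.8010 m

φ=-29.586509°, λ=137.838202°, h=535.801 m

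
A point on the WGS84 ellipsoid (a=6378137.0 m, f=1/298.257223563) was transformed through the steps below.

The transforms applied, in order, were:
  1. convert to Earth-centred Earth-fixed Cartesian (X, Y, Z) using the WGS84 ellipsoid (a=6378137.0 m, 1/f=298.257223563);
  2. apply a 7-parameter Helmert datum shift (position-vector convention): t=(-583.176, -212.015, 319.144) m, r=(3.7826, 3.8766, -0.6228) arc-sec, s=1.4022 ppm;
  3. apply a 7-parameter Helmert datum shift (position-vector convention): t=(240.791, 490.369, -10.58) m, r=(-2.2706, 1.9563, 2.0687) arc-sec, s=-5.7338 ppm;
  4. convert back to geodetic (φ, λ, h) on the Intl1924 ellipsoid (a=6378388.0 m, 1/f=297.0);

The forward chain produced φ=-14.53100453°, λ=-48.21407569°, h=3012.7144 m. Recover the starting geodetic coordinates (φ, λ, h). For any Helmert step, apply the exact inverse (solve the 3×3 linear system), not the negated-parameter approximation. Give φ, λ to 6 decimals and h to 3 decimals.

start: φ=-14.531005°, λ=-48.214076°, h=3012.714 m
→ ECEF (a=6378388.000, f=1/297.0): X=4117092.1773, Y=-4606994.2836, Z=-1590695.8541
→ Helmert⁻¹: X=4116843.8680, Y=-4607534.8495, Z=-1590706.0695
→ Helmert⁻¹: X=4117465.0812, Y=-4607333.1159, Z=-1590861.1059
→ geod (Bowring, a=6378137.000): φ=-14.53091400°, λ=-48.21359100°, h=3784.5440 m

φ=-14.530914°, λ=-48.213591°, h=3784.544 m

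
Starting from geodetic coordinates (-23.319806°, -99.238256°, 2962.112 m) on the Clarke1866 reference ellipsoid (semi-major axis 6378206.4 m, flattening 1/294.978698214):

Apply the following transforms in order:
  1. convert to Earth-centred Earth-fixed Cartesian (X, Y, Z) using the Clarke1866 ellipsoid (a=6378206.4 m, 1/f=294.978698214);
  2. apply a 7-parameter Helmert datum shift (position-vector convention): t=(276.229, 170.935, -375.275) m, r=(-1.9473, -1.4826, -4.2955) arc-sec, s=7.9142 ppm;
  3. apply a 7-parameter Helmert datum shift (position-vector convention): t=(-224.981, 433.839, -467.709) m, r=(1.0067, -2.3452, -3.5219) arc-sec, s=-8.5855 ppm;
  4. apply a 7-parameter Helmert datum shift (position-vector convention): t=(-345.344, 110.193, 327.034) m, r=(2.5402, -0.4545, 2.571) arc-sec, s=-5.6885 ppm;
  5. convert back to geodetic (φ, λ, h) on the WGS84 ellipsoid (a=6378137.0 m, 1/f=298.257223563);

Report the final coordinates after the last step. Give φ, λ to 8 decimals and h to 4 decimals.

start: φ=-23.319806°, λ=-99.238256°, h=2962.112 m
→ ECEF (a=6378206.400, f=1/294.978698214): X=-941247.0543, Y=-5786949.8737, Z=-2510309.2199
→ Helmert 7p (PV): X=-941080.7458, Y=-5786828.8355, Z=-2510656.4939
→ Helmert 7p (PV): X=-941367.9089, Y=-5786316.9917, Z=-2511141.5906
→ Helmert 7p (PV): X=-941630.2412, Y=-5786154.6918, Z=-2510873.6057
→ geod (Bowring, a=6378137.000): φ=-23.32551074°, λ=-99.24320025°, h=2553.5459 m

φ=-23.32551074°, λ=-99.24320025°, h=2553.5459 m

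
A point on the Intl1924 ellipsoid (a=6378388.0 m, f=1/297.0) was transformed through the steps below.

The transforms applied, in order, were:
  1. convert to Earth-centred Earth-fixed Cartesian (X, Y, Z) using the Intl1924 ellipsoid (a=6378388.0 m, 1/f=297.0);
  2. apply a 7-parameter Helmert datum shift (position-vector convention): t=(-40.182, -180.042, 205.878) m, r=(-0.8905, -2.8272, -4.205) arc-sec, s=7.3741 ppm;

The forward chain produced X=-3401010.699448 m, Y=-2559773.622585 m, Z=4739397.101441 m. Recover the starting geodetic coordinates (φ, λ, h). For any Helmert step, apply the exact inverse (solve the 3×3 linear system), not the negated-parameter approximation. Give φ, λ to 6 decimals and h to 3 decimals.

start: X=-3401010.6994, Y=-2559773.6226, Z=4739397.1014 m
→ Helmert⁻¹: X=-3400828.2977, Y=-2559664.4971, Z=4739191.8396
→ geod (Bowring, a=6378388.000): φ=48.26360800°, λ=-143.03271800°, h=3569.5300 m

φ=48.263608°, λ=-143.032718°, h=3569.530 m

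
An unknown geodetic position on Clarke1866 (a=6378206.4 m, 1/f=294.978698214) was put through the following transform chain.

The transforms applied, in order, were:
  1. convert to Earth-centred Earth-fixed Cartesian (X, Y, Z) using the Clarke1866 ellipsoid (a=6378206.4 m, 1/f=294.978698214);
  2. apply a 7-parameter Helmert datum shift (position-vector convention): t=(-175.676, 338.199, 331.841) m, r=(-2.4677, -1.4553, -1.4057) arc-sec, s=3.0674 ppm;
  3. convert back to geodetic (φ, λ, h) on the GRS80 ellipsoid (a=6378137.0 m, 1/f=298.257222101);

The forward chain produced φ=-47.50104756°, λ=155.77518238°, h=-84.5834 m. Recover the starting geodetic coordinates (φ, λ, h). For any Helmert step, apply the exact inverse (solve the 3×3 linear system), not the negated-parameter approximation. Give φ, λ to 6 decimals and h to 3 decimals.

start: φ=-47.501048°, λ=155.775182°, h=-84.583 m
→ ECEF (a=6378137.000, f=1/298.257222101): X=-3936605.2427, Y=1771230.4792, Z=-4679514.0678
→ Helmert⁻¹: X=-3936462.5792, Y=1770916.0089, Z=-4679782.5934
→ geod (Bowring, a=6378206.400): φ=-47.50653000°, λ=155.77821200°, h=-1.9040 m

φ=-47.506530°, λ=155.778212°, h=-1.904 m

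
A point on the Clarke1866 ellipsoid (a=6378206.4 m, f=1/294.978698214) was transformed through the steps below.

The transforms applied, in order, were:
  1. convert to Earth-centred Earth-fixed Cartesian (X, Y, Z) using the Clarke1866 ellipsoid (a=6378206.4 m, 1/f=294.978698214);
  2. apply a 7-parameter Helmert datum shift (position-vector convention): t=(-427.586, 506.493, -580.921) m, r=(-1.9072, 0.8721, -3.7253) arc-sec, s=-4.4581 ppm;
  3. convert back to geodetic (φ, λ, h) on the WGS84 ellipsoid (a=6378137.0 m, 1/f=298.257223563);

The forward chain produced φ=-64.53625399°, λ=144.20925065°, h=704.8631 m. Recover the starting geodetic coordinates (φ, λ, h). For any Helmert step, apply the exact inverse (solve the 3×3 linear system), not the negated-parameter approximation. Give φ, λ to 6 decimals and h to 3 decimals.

φ=-64.540768°, λ=144.212444°, h=56.662 m

start: φ=-64.536254°, λ=144.209251°, h=704.863 m
→ ECEF (a=6378137.000, f=1/298.257223563): X=-2230710.6896, Y=1608291.8554, Z=-5736306.3654
→ Helmert⁻¹: X=-2230297.8336, Y=1607805.2840, Z=-5735745.5784
→ geod (Bowring, a=6378206.400): φ=-64.54076800°, λ=144.21244400°, h=56.6620 m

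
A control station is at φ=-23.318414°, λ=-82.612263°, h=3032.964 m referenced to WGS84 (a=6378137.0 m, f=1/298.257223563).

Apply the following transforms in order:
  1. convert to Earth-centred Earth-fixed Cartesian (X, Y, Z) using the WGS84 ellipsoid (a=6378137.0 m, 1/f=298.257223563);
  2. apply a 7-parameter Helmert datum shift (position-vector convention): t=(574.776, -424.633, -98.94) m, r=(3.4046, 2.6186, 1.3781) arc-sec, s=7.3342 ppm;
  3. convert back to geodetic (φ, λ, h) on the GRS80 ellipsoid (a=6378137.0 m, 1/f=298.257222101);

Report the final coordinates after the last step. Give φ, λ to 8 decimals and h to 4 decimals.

start: φ=-23.318414°, λ=-82.612263°, h=3032.964 m
→ ECEF (a=6378137.000, f=1/298.257223563): X=753887.4138, Y=-5814354.6021, Z=-2510341.3518
→ Helmert 7p (PV): X=754474.6964, Y=-5814775.4059, Z=-2510564.2463
→ geod (Bowring, a=6378137.000): φ=-23.31850062°, λ=-82.60710069°, h=3573.7876 m

φ=-23.31850062°, λ=-82.60710069°, h=3573.7876 m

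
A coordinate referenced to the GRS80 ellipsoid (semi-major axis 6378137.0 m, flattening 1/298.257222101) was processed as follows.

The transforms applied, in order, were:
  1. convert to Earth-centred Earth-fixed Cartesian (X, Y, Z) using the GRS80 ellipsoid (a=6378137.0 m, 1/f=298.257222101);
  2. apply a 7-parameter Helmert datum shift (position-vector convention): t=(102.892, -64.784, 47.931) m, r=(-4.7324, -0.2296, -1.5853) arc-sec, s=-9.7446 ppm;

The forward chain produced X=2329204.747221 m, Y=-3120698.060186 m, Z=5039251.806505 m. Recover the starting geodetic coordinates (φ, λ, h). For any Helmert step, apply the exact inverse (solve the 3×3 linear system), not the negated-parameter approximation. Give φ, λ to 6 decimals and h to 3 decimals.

start: X=2329204.7472, Y=-3120698.0602, Z=5039251.8065 m
→ Helmert⁻¹: X=2329154.1463, Y=-3120761.4000, Z=5039178.7877
→ geod (Bowring, a=6378137.000): φ=52.49026100°, λ=-53.26448800°, h=3749.1410 m

φ=52.490261°, λ=-53.264488°, h=3749.141 m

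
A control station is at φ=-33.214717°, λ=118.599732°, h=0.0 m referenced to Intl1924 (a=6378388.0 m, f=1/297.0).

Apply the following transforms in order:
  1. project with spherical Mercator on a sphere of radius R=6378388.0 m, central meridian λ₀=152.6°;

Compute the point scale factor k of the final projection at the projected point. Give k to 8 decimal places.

1.19528059

start: φ=-33.214717°, λ=118.599732°, h=0.000 m
→ into merc (λ₀=152.6°): φ=-33.21471700°, λ−λ₀=-34.00026800°
scale k = 1.19528059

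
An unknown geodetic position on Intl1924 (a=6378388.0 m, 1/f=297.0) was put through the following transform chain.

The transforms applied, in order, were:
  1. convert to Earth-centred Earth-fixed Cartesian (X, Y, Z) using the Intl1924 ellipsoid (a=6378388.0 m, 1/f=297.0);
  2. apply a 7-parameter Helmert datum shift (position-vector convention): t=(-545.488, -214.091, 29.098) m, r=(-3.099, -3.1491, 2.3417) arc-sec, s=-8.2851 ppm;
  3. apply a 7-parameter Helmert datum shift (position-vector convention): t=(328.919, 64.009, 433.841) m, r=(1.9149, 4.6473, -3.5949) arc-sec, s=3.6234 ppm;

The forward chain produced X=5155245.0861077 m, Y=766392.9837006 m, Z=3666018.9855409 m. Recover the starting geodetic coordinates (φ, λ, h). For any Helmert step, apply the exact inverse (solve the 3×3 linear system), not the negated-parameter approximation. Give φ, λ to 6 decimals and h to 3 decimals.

start: X=5155245.0861, Y=766392.9837, Z=3666018.9855 m
→ Helmert⁻¹: X=5154801.5402, Y=766450.0699, Z=3665680.8887
→ Helmert⁻¹: X=5155454.4077, Y=766556.9100, Z=3665614.9686
→ geod (Bowring, a=6378388.000): φ=35.30019200°, λ=8.45726300°, h=795.6020 m

φ=35.300192°, λ=8.457263°, h=795.602 m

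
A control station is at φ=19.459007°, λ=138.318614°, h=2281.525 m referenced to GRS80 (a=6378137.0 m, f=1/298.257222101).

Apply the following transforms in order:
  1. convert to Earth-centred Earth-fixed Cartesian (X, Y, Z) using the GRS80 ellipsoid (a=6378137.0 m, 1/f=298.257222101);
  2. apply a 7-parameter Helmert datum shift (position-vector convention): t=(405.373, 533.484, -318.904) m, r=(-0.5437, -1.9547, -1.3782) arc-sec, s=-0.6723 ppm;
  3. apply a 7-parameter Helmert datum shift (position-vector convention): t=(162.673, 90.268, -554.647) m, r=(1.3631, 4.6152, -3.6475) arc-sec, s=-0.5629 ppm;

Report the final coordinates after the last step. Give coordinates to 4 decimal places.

X=-4494023.4303 m, Y=4002752.3300 m, Z=2111281.9640 m

start: φ=19.459007°, λ=138.318614°, h=2281.525 m
→ ECEF (a=6378137.000, f=1/298.257222101): X=-4494721.7828, Y=4002032.4018, Z=2112084.2559
→ Helmert 7p (PV): X=-4494306.6632, Y=4002598.7949, Z=2111710.7880
→ Helmert 7p (PV): X=-4494023.4303, Y=4002752.3300, Z=2111281.9640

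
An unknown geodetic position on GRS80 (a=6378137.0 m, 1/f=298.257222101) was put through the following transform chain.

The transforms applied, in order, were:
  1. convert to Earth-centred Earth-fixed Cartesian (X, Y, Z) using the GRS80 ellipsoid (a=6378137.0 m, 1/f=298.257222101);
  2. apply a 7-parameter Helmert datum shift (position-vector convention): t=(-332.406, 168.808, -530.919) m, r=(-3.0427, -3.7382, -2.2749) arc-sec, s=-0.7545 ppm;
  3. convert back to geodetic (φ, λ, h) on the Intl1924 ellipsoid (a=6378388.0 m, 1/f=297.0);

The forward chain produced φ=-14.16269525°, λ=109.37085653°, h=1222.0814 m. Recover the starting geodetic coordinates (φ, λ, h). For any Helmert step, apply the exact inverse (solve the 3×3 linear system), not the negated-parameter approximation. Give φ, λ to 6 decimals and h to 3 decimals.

start: φ=-14.162695°, λ=109.370857°, h=1222.081 m
→ ECEF (a=6378388.000, f=1/297.0): X=-2052094.3588, Y=5836712.0551, Z=-1550758.7195
→ Helmert⁻¹: X=-2051855.9654, Y=5836547.8870, Z=-1550105.6863
→ geod (Bowring, a=6378137.000): φ=-14.15710000°, λ=109.36927800°, h=1081.0450 m

φ=-14.157100°, λ=109.369278°, h=1081.045 m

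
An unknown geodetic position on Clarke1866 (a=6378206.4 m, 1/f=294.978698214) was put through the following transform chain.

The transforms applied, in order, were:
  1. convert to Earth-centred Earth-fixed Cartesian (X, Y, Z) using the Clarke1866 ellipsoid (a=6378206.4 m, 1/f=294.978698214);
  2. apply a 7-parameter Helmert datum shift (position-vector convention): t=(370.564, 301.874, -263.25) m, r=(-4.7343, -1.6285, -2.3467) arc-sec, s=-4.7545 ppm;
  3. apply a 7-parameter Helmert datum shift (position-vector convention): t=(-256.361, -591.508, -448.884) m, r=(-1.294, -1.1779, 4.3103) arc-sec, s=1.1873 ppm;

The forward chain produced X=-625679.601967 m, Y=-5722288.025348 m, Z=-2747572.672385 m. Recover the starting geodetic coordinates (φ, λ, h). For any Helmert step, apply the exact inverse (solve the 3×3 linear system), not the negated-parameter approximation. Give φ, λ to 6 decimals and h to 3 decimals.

φ=-25.663885°, λ=-96.242424°, h=3784.775 m

start: X=-625679.6020, Y=-5722288.0253, Z=-2747572.6724 m
→ Helmert⁻¹: X=-625557.7514, Y=-5721659.4175, Z=-2747152.8492
→ Helmert⁻¹: X=-625887.8806, Y=-5721932.5662, Z=-2747029.0507
→ geod (Bowring, a=6378206.400): φ=-25.66388500°, λ=-96.24242400°, h=3784.7750 m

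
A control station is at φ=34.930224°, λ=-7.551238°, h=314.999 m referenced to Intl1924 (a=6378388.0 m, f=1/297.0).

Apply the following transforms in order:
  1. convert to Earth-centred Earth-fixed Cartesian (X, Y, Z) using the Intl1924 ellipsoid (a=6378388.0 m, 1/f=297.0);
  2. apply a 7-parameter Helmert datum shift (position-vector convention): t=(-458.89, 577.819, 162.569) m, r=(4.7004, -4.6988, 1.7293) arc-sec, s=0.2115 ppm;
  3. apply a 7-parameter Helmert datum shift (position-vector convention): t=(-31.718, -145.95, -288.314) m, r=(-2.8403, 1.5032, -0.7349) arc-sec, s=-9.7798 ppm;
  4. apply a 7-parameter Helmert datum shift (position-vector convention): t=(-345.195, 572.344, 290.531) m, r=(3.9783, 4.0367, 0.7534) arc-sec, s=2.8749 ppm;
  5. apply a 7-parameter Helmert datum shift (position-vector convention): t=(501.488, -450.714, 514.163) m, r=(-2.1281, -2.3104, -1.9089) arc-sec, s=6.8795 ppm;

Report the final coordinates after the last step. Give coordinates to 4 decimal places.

start: φ=34.930224°, λ=-7.551238°, h=314.999 m
→ ECEF (a=6378388.000, f=1/297.0): X=5189949.2575, Y=-687992.0081, Z=3631759.9159
→ Helmert 7p (PV): X=5189414.5002, Y=-687453.5839, Z=3632025.8042
→ Helmert 7p (PV): X=5189356.0504, Y=-687561.2868, Z=3631673.6173
→ Helmert 7p (PV): X=5189099.3594, Y=-687042.0104, Z=3631859.7693
→ Helmert 7p (PV): X=5189589.5063, Y=-687508.0030, Z=3632464.1304

X=5189589.5063 m, Y=-687508.0030 m, Z=3632464.1304 m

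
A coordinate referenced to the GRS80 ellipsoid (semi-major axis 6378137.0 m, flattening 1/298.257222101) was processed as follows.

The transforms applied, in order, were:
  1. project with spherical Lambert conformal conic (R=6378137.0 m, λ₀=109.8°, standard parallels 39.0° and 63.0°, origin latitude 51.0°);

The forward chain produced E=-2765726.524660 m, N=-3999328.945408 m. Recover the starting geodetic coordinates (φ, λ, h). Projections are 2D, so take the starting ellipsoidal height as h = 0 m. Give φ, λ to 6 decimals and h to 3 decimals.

start: E=-2765726.5247, N=-3999328.9454 m
→ lcc⁻¹: φ=13.15366900°, λ=88.01344100°

φ=13.153669°, λ=88.013441°, h=0.000 m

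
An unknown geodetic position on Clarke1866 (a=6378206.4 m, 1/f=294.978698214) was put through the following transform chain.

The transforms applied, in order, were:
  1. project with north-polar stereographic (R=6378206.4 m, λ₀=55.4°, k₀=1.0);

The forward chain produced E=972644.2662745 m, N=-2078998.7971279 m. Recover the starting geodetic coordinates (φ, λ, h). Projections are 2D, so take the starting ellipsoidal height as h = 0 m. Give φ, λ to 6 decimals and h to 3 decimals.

φ=69.599731°, λ=80.472197°, h=0.000 m

start: E=972644.2663, N=-2078998.7971 m
→ stereo⁻¹: φ=69.59973100°, λ=80.47219700°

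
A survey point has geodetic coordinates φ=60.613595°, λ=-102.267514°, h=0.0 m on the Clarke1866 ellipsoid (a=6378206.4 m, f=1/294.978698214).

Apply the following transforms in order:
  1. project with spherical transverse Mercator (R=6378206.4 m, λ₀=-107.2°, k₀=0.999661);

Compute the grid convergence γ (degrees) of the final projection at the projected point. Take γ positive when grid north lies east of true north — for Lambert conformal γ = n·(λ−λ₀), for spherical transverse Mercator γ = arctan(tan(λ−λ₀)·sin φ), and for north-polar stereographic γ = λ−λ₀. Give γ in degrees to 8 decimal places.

start: φ=60.613595°, λ=-102.267514°, h=0.000 m
→ into tm (λ₀=-107.2°): φ=60.61359500°, λ−λ₀=4.93248600°
convergence γ = 4.30037976°

4.30037976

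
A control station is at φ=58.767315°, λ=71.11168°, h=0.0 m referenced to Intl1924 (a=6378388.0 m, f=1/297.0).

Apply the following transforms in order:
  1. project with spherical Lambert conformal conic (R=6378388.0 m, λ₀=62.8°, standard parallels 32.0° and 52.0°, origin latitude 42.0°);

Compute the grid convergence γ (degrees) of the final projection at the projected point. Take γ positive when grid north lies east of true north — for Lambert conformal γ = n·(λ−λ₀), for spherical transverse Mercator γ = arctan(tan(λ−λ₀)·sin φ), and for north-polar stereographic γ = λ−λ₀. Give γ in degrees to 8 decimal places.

5.59036351

start: φ=58.767315°, λ=71.111680°, h=0.000 m
→ into lcc (λ₀=62.8°): φ=58.76731500°, λ−λ₀=8.31168000°
convergence γ = 5.59036351°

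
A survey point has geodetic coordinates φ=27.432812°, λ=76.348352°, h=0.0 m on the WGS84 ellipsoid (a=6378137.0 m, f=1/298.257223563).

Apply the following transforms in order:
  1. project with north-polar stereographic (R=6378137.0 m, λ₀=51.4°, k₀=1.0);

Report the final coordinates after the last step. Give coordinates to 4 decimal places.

E=3269352.6932 m, N=-7027681.9028 m

start: φ=27.432812°, λ=76.348352°, h=0.000 m
→ stereo (R=6378137.0, λ₀=51.4°): E=3269352.6932, N=-7027681.9028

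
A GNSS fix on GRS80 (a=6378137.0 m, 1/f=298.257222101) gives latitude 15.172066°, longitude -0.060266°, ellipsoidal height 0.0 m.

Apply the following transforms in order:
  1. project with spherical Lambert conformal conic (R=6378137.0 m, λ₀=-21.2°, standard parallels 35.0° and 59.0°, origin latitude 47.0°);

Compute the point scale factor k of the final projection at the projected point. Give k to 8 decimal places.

start: φ=15.172066°, λ=-0.060266°, h=0.000 m
→ into lcc (λ₀=-21.2°): φ=15.17206600°, λ−λ₀=21.13973400°
scale k = 1.12704753

1.12704753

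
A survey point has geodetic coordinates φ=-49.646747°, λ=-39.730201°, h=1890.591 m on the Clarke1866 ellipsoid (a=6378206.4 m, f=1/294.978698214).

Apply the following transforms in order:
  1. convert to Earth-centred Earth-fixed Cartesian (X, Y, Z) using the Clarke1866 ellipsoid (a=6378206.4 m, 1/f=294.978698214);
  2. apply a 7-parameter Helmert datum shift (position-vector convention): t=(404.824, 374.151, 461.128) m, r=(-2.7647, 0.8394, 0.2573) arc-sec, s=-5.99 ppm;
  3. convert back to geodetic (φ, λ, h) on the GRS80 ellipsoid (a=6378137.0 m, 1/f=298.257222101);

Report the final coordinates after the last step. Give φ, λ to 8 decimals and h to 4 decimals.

start: φ=-49.646747°, λ=-39.730201°, h=1890.591 m
→ ECEF (a=6378206.400, f=1/294.978698214): X=3183337.8479, Y=-2645693.7488, Z=-4838677.1672
→ Helmert 7p (PV): X=3183707.2130, Y=-2645364.6346, Z=-4838164.5484
→ geod (Bowring, a=6378137.000): φ=-49.64114665°, λ=-39.72342960°, h=1479.1417 m

φ=-49.64114665°, λ=-39.72342960°, h=1479.1417 m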